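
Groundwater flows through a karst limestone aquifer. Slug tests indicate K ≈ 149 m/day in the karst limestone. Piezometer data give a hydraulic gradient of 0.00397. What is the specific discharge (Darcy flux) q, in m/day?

Hydraulic gradient i = 0.00397.
Specific discharge q = K · i = 149.0 × 0.003970 = 0.5915 m/day.

0.592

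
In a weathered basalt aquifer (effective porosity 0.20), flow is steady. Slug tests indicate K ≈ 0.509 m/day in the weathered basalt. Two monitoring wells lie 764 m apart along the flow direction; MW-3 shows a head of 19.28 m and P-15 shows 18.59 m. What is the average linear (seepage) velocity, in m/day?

Hydraulic gradient i = (19.28 − 18.59) / 764 = 0.69 / 764 = 0.0009031.
Darcy flux q = K · i = 0.5090 × 0.0009031 = 0.0004597 m/day.
Seepage velocity v = q / n_e = 0.0004597 / 0.20 = 0.002298 m/day.

0.00230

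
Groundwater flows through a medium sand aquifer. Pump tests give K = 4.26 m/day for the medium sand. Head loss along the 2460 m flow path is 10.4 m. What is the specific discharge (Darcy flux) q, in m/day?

0.0180

Hydraulic gradient i = Δh / L = 10.4 / 2460 = 0.004228.
Specific discharge q = K · i = 4.260 × 0.004228 = 0.01801 m/day.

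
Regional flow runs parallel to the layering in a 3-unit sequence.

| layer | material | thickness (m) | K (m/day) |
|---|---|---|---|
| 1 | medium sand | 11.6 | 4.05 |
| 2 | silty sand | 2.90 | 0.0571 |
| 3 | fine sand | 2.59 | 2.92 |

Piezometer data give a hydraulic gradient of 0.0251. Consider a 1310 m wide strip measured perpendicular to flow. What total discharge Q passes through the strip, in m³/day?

1800

Flow is parallel to layering, so each bed carries its own Darcy discharge and the transmissivities add.
Σ(K_i·b_i) = 4.05×11.6 + 0.0571×2.90 + 2.92×2.59 = 54.71 m²/day.
Hydraulic gradient i = 0.0251.
Q = Σ(K_i·b_i) · W · i = 54.71 × 1310 × 0.02510 = 1799 m³/day.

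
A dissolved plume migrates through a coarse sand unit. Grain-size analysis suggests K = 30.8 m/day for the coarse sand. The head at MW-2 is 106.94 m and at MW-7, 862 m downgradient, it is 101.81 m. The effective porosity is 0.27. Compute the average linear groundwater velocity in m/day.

Hydraulic gradient i = (106.94 − 101.81) / 862 = 5.13 / 862 = 0.005951.
Darcy flux q = K · i = 30.80 × 0.005951 = 0.1833 m/day.
Seepage velocity v = q / n_e = 0.1833 / 0.27 = 0.6789 m/day.

0.679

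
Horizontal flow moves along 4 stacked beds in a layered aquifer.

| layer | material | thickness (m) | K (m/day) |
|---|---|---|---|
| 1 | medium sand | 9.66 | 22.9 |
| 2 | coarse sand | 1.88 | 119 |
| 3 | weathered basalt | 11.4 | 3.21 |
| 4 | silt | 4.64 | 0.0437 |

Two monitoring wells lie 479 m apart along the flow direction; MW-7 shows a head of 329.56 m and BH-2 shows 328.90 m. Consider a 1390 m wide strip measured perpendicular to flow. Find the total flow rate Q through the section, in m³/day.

923

Flow is parallel to layering, so each bed carries its own Darcy discharge and the transmissivities add.
Σ(K_i·b_i) = 22.9×9.66 + 119×1.88 + 3.21×11.4 + 0.0437×4.64 = 481.7 m²/day.
Hydraulic gradient i = (329.56 − 328.90) / 479 = 0.66 / 479 = 0.001378.
Q = Σ(K_i·b_i) · W · i = 481.7 × 1390 × 0.001378 = 922.6 m³/day.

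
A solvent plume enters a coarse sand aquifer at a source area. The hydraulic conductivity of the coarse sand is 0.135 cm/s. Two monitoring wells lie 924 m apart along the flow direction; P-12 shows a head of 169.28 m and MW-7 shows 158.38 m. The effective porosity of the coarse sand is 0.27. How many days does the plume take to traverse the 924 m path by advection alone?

181

Convert K: 0.135 cm/s × 864 = 116.6 m/day.
Hydraulic gradient i = (169.28 − 158.38) / 924 = 10.9 / 924 = 0.01180.
Darcy flux q = K · i = 116.6 × 0.01180 = 1.376 m/day.
Seepage velocity v = q / n_e = 1.376 / 0.27 = 5.096 m/day.
Travel time t = L / v = 924 / 5.096 = 181.3 days.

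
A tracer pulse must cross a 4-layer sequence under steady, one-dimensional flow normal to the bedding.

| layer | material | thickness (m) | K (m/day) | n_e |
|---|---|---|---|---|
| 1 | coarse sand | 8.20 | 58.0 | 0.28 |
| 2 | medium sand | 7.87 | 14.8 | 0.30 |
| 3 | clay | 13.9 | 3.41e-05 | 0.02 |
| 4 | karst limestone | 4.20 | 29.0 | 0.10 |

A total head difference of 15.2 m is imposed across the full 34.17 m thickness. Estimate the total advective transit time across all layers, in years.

With flow normal to the layers, continuity requires the same specific discharge q through every layer.
Σ(b_i/K_i) = 8.20/58.0 + 7.87/14.8 + 13.9/3.41e-05 + 4.20/29.0 = 4.076e+05 d.
q = Δh / Σ(b_i/K_i) = 15.2 / 4.076e+05 = 3.729e-05 m/day.
In each layer the seepage velocity is v_i = q/n_i, so the layer transit time is t_i = b_i·n_i / q:
  layer 1 (coarse sand): t_1 = 8.20 × 0.28 / 3.729e-05 = 61573 d
  layer 2 (medium sand): t_2 = 7.87 × 0.30 / 3.729e-05 = 63316 d
  layer 3 (clay): t_3 = 13.9 × 0.02 / 3.729e-05 = 7455 d
  layer 4 (karst limestone): t_4 = 4.20 × 0.10 / 3.729e-05 = 11263 d
Total t = Σ t_i = 1.436e+05 days = 393.2 years.

393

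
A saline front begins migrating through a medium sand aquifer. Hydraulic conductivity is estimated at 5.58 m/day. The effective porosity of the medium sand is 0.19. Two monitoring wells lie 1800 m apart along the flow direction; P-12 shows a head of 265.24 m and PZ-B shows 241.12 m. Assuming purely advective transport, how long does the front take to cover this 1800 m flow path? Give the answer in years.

12.5

Hydraulic gradient i = (265.24 − 241.12) / 1800 = 24.12 / 1800 = 0.01340.
Darcy flux q = K · i = 5.580 × 0.01340 = 0.07477 m/day.
Seepage velocity v = q / n_e = 0.07477 / 0.19 = 0.3935 m/day.
Travel time t = L / v = 1800 / 0.3935 = 4574 days = 12.52 years.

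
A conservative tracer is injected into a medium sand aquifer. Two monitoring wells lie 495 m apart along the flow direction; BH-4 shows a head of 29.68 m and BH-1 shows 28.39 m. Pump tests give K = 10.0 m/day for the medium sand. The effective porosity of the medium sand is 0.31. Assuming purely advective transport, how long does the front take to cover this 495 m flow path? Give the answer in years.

Hydraulic gradient i = (29.68 − 28.39) / 495 = 1.29 / 495 = 0.002606.
Darcy flux q = K · i = 10.00 × 0.002606 = 0.02606 m/day.
Seepage velocity v = q / n_e = 0.02606 / 0.31 = 0.08407 m/day.
Travel time t = L / v = 495 / 0.08407 = 5888 days = 16.12 years.

16.1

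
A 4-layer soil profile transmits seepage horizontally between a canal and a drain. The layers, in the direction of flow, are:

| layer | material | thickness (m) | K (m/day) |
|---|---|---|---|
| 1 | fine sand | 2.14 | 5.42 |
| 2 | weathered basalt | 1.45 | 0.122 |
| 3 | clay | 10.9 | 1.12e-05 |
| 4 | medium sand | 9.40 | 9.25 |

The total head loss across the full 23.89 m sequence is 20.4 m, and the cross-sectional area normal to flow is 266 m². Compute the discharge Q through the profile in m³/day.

Flow is perpendicular to layering, so the layers act in series and the equivalent K is the thickness-weighted harmonic mean.
Total thickness L = 2.14 + 1.45 + 10.9 + 9.40 = 23.89 m.
Σ(b_i/K_i) = 2.14/5.42 + 1.45/0.122 + 10.9/1.12e-05 + 9.40/9.25 = 9.732e+05 d.
K_eq = L / Σ(b_i/K_i) = 23.89 / 9.732e+05 = 2.455e-05 m/day.
Q = K_eq · A · (Δh/L) = 2.455e-05 × 266 × (20.4/23.89) = 0.005576 m³/day.

0.00558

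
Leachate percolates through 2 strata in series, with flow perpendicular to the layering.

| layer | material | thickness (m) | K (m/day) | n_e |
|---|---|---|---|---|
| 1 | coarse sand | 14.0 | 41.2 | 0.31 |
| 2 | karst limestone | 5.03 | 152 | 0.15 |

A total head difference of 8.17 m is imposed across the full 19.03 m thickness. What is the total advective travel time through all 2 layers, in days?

With flow normal to the layers, continuity requires the same specific discharge q through every layer.
Σ(b_i/K_i) = 14.0/41.2 + 5.03/152 = 0.3729 d.
q = Δh / Σ(b_i/K_i) = 8.17 / 0.3729 = 21.91 m/day.
In each layer the seepage velocity is v_i = q/n_i, so the layer transit time is t_i = b_i·n_i / q:
  layer 1 (coarse sand): t_1 = 14.0 × 0.31 / 21.91 = 0.1981 d
  layer 2 (karst limestone): t_2 = 5.03 × 0.15 / 21.91 = 0.03444 d
Total t = Σ t_i = 0.2325 days.

0.233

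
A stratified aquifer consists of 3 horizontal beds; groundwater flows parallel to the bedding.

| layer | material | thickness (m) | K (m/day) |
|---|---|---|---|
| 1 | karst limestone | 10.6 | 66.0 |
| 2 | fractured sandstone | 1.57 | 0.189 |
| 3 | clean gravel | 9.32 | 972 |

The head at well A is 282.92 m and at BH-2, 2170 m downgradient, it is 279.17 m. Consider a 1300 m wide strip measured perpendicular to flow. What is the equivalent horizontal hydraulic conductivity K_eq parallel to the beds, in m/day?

454

Flow is parallel to layering, so each bed carries its own Darcy discharge and the transmissivities add.
Σ(K_i·b_i) = 66.0×10.6 + 0.189×1.57 + 972×9.32 = 9759 m²/day.
Total thickness b = 21.49 m, so K_eq = Σ(K_i·b_i)/b = 454.1 m/day.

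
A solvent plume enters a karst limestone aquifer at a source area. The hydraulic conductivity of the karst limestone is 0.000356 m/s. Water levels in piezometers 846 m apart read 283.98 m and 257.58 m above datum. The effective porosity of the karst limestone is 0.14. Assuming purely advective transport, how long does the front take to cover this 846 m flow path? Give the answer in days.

123

Convert K: 0.000356 m/s × 86400 = 30.76 m/day.
Hydraulic gradient i = (283.98 − 257.58) / 846 = 26.4 / 846 = 0.03121.
Darcy flux q = K · i = 30.76 × 0.03121 = 0.9598 m/day.
Seepage velocity v = q / n_e = 0.9598 / 0.14 = 6.856 m/day.
Travel time t = L / v = 846 / 6.856 = 123.4 days.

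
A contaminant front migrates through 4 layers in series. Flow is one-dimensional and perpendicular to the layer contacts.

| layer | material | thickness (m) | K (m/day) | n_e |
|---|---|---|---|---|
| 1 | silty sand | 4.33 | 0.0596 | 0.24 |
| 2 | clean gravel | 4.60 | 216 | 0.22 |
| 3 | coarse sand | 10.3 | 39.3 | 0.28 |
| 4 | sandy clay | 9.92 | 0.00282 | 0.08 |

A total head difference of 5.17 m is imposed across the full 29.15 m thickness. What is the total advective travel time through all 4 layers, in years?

With flow normal to the layers, continuity requires the same specific discharge q through every layer.
Σ(b_i/K_i) = 4.33/0.0596 + 4.60/216 + 10.3/39.3 + 9.92/0.00282 = 3591 d.
q = Δh / Σ(b_i/K_i) = 5.17 / 3591 = 0.001440 m/day.
In each layer the seepage velocity is v_i = q/n_i, so the layer transit time is t_i = b_i·n_i / q:
  layer 1 (silty sand): t_1 = 4.33 × 0.24 / 0.001440 = 721.7 d
  layer 2 (clean gravel): t_2 = 4.60 × 0.22 / 0.001440 = 702.9 d
  layer 3 (coarse sand): t_3 = 10.3 × 0.28 / 0.001440 = 2003 d
  layer 4 (sandy clay): t_4 = 9.92 × 0.08 / 0.001440 = 551.2 d
Total t = Σ t_i = 3979 days = 10.89 years.

10.9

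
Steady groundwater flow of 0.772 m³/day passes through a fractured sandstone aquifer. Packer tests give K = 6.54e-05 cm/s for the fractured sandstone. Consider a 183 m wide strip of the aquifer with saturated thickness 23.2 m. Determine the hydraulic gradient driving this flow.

0.00322

Convert K: 6.54e-05 cm/s × 864 = 0.05651 m/day.
Cross-sectional area A = 183 × 23.2 = 4246 m².
From Q = K·A·i, i = Q / (K·A) = 0.772 / (0.05651 × 4246) = 0.003218.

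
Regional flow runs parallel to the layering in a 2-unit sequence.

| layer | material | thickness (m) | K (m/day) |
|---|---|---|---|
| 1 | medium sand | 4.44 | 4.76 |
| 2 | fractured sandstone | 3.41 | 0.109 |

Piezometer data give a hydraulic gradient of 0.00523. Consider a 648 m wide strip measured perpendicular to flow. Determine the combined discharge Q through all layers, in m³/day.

Flow is parallel to layering, so each bed carries its own Darcy discharge and the transmissivities add.
Σ(K_i·b_i) = 4.76×4.44 + 0.109×3.41 = 21.51 m²/day.
Hydraulic gradient i = 0.00523.
Q = Σ(K_i·b_i) · W · i = 21.51 × 648 × 0.005230 = 72.88 m³/day.

72.9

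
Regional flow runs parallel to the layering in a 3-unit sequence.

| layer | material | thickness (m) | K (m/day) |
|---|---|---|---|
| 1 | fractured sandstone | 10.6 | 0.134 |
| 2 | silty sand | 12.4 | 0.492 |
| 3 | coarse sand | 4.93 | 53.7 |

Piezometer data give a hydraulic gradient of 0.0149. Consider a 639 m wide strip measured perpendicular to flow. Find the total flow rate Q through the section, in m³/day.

Flow is parallel to layering, so each bed carries its own Darcy discharge and the transmissivities add.
Σ(K_i·b_i) = 0.134×10.6 + 0.492×12.4 + 53.7×4.93 = 272.3 m²/day.
Hydraulic gradient i = 0.0149.
Q = Σ(K_i·b_i) · W · i = 272.3 × 639 × 0.01490 = 2592 m³/day.

2590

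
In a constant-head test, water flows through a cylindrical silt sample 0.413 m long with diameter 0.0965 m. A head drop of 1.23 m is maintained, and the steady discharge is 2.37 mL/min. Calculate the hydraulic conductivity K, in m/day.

0.157

Cross-sectional area A = π·(d/2)² = π × (0.0965/2)² = 0.007314 m².
Convert discharge: 2.37 mL/min = 3.950e-08 m³/s.
Darcy's law rearranged: K = Q·L / (A·Δh) = 3.950e-08 × 0.413 / (0.007314 × 1.23) = 1.813e-06 m/s = 0.1567 m/day.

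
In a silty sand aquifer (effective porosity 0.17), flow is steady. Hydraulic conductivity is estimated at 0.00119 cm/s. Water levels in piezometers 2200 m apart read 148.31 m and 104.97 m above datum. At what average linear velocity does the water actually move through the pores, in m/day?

Convert K: 0.00119 cm/s × 864 = 1.028 m/day.
Hydraulic gradient i = (148.31 − 104.97) / 2200 = 43.34 / 2200 = 0.01970.
Darcy flux q = K · i = 1.028 × 0.01970 = 0.02025 m/day.
Seepage velocity v = q / n_e = 0.02025 / 0.17 = 0.1191 m/day.

0.119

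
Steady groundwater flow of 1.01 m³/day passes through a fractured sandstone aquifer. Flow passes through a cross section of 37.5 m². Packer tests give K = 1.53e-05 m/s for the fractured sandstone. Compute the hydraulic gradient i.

0.0204

Convert K: 1.53e-05 m/s × 86400 = 1.322 m/day.
From Q = K·A·i, i = Q / (K·A) = 1.01 / (1.322 × 37.50) = 0.02037.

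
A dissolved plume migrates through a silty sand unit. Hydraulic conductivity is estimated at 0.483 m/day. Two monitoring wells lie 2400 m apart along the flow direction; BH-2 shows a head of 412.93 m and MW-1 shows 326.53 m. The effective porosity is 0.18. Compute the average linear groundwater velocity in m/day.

Hydraulic gradient i = (412.93 − 326.53) / 2400 = 86.4 / 2400 = 0.03600.
Darcy flux q = K · i = 0.4830 × 0.03600 = 0.01739 m/day.
Seepage velocity v = q / n_e = 0.01739 / 0.18 = 0.09660 m/day.

0.0966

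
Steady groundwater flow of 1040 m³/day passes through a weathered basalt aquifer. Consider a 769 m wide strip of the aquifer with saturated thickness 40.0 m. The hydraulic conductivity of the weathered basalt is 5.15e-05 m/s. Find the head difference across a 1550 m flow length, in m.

11.8

Convert K: 5.15e-05 m/s × 86400 = 4.450 m/day.
Cross-sectional area A = 769 × 40.0 = 30760 m².
From Q = K·A·i, i = Q / (K·A) = 1040 / (4.450 × 30760) = 0.007598.
Head loss Δh = i · L = 0.007598 × 1550 = 11.78 m.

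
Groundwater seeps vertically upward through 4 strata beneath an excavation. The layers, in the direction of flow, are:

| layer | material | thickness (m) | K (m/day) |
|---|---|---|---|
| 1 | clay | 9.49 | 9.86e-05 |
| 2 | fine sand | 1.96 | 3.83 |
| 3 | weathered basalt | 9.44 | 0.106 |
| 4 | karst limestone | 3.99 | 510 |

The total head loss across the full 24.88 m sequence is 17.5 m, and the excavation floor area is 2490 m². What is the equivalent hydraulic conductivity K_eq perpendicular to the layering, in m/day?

Flow is perpendicular to layering, so the layers act in series and the equivalent K is the thickness-weighted harmonic mean.
Total thickness L = 9.49 + 1.96 + 9.44 + 3.99 = 24.88 m.
Σ(b_i/K_i) = 9.49/9.86e-05 + 1.96/3.83 + 9.44/0.106 + 3.99/510 = 96337 d.
K_eq = L / Σ(b_i/K_i) = 24.88 / 96337 = 0.0002583 m/day.

0.000258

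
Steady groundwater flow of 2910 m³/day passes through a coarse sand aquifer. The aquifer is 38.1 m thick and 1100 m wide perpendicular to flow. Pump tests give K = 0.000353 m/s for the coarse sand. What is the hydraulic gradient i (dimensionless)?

0.00228

Convert K: 0.000353 m/s × 86400 = 30.50 m/day.
Cross-sectional area A = 1100 × 38.1 = 41910 m².
From Q = K·A·i, i = Q / (K·A) = 2910 / (30.50 × 41910) = 0.002277.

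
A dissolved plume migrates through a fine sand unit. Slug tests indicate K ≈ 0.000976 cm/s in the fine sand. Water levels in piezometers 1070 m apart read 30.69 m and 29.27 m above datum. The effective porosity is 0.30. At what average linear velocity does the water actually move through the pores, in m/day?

0.00373

Convert K: 0.000976 cm/s × 864 = 0.8433 m/day.
Hydraulic gradient i = (30.69 − 29.27) / 1070 = 1.42 / 1070 = 0.001327.
Darcy flux q = K · i = 0.8433 × 0.001327 = 0.001119 m/day.
Seepage velocity v = q / n_e = 0.001119 / 0.30 = 0.003730 m/day.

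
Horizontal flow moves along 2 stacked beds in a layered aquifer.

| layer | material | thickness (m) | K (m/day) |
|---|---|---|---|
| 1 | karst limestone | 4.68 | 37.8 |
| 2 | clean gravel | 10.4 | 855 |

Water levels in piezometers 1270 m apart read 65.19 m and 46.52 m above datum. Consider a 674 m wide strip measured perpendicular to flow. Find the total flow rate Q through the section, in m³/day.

89900

Flow is parallel to layering, so each bed carries its own Darcy discharge and the transmissivities add.
Σ(K_i·b_i) = 37.8×4.68 + 855×10.4 = 9069 m²/day.
Hydraulic gradient i = (65.19 − 46.52) / 1270 = 18.67 / 1270 = 0.01470.
Q = Σ(K_i·b_i) · W · i = 9069 × 674 × 0.01470 = 89858 m³/day.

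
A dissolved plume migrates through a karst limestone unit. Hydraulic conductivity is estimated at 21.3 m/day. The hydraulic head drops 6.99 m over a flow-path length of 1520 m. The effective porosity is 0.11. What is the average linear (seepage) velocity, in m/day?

0.890

Hydraulic gradient i = Δh / L = 6.99 / 1520 = 0.004599.
Darcy flux q = K · i = 21.30 × 0.004599 = 0.09795 m/day.
Seepage velocity v = q / n_e = 0.09795 / 0.11 = 0.8905 m/day.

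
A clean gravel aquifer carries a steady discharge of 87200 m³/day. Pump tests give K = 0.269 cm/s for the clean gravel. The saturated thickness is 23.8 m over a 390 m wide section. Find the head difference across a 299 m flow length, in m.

12.1

Convert K: 0.269 cm/s × 864 = 232.4 m/day.
Cross-sectional area A = 390 × 23.8 = 9282 m².
From Q = K·A·i, i = Q / (K·A) = 87200 / (232.4 × 9282) = 0.04042.
Head loss Δh = i · L = 0.04042 × 299 = 12.09 m.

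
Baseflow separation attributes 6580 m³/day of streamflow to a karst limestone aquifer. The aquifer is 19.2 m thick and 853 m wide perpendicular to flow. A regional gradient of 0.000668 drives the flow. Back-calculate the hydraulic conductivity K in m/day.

601

Cross-sectional area A = 853 × 19.2 = 16378 m².
Hydraulic gradient i = 0.000668.
From Q = K·A·i, K = Q / (A·i) = 6580 / (16378 × 0.0006680) = 601.4 m/day.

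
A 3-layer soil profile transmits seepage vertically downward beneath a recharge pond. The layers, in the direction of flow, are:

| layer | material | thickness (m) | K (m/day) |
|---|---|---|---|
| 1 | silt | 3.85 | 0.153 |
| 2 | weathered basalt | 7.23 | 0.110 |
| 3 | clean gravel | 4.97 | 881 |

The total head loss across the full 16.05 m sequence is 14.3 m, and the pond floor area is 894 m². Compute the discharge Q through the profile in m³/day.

Flow is perpendicular to layering, so the layers act in series and the equivalent K is the thickness-weighted harmonic mean.
Total thickness L = 3.85 + 7.23 + 4.97 = 16.05 m.
Σ(b_i/K_i) = 3.85/0.153 + 7.23/0.110 + 4.97/881 = 90.90 d.
K_eq = L / Σ(b_i/K_i) = 16.05 / 90.90 = 0.1766 m/day.
Q = K_eq · A · (Δh/L) = 0.1766 × 894 × (14.3/16.05) = 140.6 m³/day.

141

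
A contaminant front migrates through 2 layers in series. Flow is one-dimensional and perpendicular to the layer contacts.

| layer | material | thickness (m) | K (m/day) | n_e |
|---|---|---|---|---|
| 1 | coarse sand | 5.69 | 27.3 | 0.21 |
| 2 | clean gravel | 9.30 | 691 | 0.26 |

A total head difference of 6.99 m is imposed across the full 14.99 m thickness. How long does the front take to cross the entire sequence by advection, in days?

With flow normal to the layers, continuity requires the same specific discharge q through every layer.
Σ(b_i/K_i) = 5.69/27.3 + 9.30/691 = 0.2219 d.
q = Δh / Σ(b_i/K_i) = 6.99 / 0.2219 = 31.50 m/day.
In each layer the seepage velocity is v_i = q/n_i, so the layer transit time is t_i = b_i·n_i / q:
  layer 1 (coarse sand): t_1 = 5.69 × 0.21 / 31.50 = 0.03793 d
  layer 2 (clean gravel): t_2 = 9.30 × 0.26 / 31.50 = 0.07675 d
Total t = Σ t_i = 0.1147 days.

0.115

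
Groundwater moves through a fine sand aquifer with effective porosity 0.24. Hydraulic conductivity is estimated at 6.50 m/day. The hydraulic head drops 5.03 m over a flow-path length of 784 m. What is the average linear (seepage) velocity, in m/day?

Hydraulic gradient i = Δh / L = 5.03 / 784 = 0.006416.
Darcy flux q = K · i = 6.500 × 0.006416 = 0.04170 m/day.
Seepage velocity v = q / n_e = 0.04170 / 0.24 = 0.1738 m/day.

0.174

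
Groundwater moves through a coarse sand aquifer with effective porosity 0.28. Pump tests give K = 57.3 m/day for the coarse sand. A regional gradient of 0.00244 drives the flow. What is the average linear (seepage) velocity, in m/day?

0.499

Hydraulic gradient i = 0.00244.
Darcy flux q = K · i = 57.30 × 0.002440 = 0.1398 m/day.
Seepage velocity v = q / n_e = 0.1398 / 0.28 = 0.4993 m/day.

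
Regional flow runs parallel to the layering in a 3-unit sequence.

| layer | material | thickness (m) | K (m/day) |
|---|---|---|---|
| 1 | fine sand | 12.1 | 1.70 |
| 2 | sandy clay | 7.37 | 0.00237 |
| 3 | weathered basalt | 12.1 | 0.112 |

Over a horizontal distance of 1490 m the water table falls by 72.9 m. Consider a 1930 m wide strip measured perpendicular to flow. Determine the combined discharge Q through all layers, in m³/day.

Flow is parallel to layering, so each bed carries its own Darcy discharge and the transmissivities add.
Σ(K_i·b_i) = 1.70×12.1 + 0.00237×7.37 + 0.112×12.1 = 21.94 m²/day.
Hydraulic gradient i = Δh / L = 72.9 / 1490 = 0.04893.
Q = Σ(K_i·b_i) · W · i = 21.94 × 1930 × 0.04893 = 2072 m³/day.

2070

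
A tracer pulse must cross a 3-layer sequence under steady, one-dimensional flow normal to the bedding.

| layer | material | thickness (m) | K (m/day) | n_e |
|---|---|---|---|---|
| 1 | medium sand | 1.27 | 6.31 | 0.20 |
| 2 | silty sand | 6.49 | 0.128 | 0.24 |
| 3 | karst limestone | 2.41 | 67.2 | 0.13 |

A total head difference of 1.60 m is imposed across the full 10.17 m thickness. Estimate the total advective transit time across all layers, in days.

67.7

With flow normal to the layers, continuity requires the same specific discharge q through every layer.
Σ(b_i/K_i) = 1.27/6.31 + 6.49/0.128 + 2.41/67.2 = 50.94 d.
q = Δh / Σ(b_i/K_i) = 1.60 / 50.94 = 0.03141 m/day.
In each layer the seepage velocity is v_i = q/n_i, so the layer transit time is t_i = b_i·n_i / q:
  layer 1 (medium sand): t_1 = 1.27 × 0.20 / 0.03141 = 8.087 d
  layer 2 (silty sand): t_2 = 6.49 × 0.24 / 0.03141 = 49.59 d
  layer 3 (karst limestone): t_3 = 2.41 × 0.13 / 0.03141 = 9.975 d
Total t = Σ t_i = 67.65 days.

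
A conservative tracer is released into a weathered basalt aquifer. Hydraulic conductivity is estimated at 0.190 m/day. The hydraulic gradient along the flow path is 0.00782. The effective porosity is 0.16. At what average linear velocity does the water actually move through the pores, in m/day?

0.00929

Hydraulic gradient i = 0.00782.
Darcy flux q = K · i = 0.1900 × 0.007820 = 0.001486 m/day.
Seepage velocity v = q / n_e = 0.001486 / 0.16 = 0.009286 m/day.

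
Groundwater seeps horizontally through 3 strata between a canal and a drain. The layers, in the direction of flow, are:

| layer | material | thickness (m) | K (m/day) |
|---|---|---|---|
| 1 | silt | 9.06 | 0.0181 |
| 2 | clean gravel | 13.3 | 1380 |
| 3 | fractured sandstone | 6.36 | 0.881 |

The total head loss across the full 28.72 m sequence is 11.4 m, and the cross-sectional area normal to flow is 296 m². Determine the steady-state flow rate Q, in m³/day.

6.65

Flow is perpendicular to layering, so the layers act in series and the equivalent K is the thickness-weighted harmonic mean.
Total thickness L = 9.06 + 13.3 + 6.36 = 28.72 m.
Σ(b_i/K_i) = 9.06/0.0181 + 13.3/1380 + 6.36/0.881 = 507.8 d.
K_eq = L / Σ(b_i/K_i) = 28.72 / 507.8 = 0.05656 m/day.
Q = K_eq · A · (Δh/L) = 0.05656 × 296 × (11.4/28.72) = 6.645 m³/day.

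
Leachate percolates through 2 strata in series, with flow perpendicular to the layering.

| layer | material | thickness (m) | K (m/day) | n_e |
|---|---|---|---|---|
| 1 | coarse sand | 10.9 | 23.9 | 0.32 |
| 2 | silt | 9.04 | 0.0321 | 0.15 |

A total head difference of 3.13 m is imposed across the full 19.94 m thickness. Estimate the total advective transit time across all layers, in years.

1.20

With flow normal to the layers, continuity requires the same specific discharge q through every layer.
Σ(b_i/K_i) = 10.9/23.9 + 9.04/0.0321 = 282.1 d.
q = Δh / Σ(b_i/K_i) = 3.13 / 282.1 = 0.01110 m/day.
In each layer the seepage velocity is v_i = q/n_i, so the layer transit time is t_i = b_i·n_i / q:
  layer 1 (coarse sand): t_1 = 10.9 × 0.32 / 0.01110 = 314.3 d
  layer 2 (silt): t_2 = 9.04 × 0.15 / 0.01110 = 122.2 d
Total t = Σ t_i = 436.5 days = 1.195 years.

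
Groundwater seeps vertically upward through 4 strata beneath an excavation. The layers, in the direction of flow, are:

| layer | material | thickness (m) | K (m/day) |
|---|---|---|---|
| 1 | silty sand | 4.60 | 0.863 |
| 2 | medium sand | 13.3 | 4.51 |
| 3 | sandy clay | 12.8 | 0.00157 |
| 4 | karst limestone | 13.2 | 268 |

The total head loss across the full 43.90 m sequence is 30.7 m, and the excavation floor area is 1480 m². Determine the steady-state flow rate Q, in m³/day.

5.57

Flow is perpendicular to layering, so the layers act in series and the equivalent K is the thickness-weighted harmonic mean.
Total thickness L = 4.60 + 13.3 + 12.8 + 13.2 = 43.90 m.
Σ(b_i/K_i) = 4.60/0.863 + 13.3/4.51 + 12.8/0.00157 + 13.2/268 = 8161 d.
K_eq = L / Σ(b_i/K_i) = 43.90 / 8161 = 0.005379 m/day.
Q = K_eq · A · (Δh/L) = 0.005379 × 1480 × (30.7/43.90) = 5.567 m³/day.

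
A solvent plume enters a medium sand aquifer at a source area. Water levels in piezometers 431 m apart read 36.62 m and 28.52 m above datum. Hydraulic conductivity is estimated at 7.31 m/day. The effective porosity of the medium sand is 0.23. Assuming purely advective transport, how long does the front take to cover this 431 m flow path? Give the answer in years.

Hydraulic gradient i = (36.62 − 28.52) / 431 = 8.1 / 431 = 0.01879.
Darcy flux q = K · i = 7.310 × 0.01879 = 0.1374 m/day.
Seepage velocity v = q / n_e = 0.1374 / 0.23 = 0.5973 m/day.
Travel time t = L / v = 431 / 0.5973 = 721.6 days = 1.976 years.

1.98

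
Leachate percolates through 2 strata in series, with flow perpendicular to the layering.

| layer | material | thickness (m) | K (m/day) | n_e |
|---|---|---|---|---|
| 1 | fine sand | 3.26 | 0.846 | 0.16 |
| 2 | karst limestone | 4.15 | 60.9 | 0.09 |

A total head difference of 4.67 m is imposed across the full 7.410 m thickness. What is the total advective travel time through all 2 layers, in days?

0.752

With flow normal to the layers, continuity requires the same specific discharge q through every layer.
Σ(b_i/K_i) = 3.26/0.846 + 4.15/60.9 = 3.922 d.
q = Δh / Σ(b_i/K_i) = 4.67 / 3.922 = 1.191 m/day.
In each layer the seepage velocity is v_i = q/n_i, so the layer transit time is t_i = b_i·n_i / q:
  layer 1 (fine sand): t_1 = 3.26 × 0.16 / 1.191 = 0.4380 d
  layer 2 (karst limestone): t_2 = 4.15 × 0.09 / 1.191 = 0.3136 d
Total t = Σ t_i = 0.7516 days.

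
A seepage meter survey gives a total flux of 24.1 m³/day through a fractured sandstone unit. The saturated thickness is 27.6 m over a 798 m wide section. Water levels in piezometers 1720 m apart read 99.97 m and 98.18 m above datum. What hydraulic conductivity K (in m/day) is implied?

Cross-sectional area A = 798 × 27.6 = 22025 m².
Hydraulic gradient i = (99.97 − 98.18) / 1720 = 1.79 / 1720 = 0.001041.
From Q = K·A·i, K = Q / (A·i) = 24.1 / (22025 × 0.001041) = 1.051 m/day.

1.05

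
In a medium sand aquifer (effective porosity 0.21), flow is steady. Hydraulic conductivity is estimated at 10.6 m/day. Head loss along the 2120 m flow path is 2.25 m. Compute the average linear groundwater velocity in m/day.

Hydraulic gradient i = Δh / L = 2.25 / 2120 = 0.001061.
Darcy flux q = K · i = 10.60 × 0.001061 = 0.01125 m/day.
Seepage velocity v = q / n_e = 0.01125 / 0.21 = 0.05357 m/day.

0.0536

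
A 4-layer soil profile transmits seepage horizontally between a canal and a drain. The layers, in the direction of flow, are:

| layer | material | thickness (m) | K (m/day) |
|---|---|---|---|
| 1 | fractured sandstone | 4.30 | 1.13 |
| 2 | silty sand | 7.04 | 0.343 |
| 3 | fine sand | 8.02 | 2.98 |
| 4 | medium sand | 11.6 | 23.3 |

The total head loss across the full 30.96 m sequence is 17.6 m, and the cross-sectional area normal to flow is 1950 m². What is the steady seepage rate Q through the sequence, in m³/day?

1250

Flow is perpendicular to layering, so the layers act in series and the equivalent K is the thickness-weighted harmonic mean.
Total thickness L = 4.30 + 7.04 + 8.02 + 11.6 = 30.96 m.
Σ(b_i/K_i) = 4.30/1.13 + 7.04/0.343 + 8.02/2.98 + 11.6/23.3 = 27.52 d.
K_eq = L / Σ(b_i/K_i) = 30.96 / 27.52 = 1.125 m/day.
Q = K_eq · A · (Δh/L) = 1.125 × 1950 × (17.6/30.96) = 1247 m³/day.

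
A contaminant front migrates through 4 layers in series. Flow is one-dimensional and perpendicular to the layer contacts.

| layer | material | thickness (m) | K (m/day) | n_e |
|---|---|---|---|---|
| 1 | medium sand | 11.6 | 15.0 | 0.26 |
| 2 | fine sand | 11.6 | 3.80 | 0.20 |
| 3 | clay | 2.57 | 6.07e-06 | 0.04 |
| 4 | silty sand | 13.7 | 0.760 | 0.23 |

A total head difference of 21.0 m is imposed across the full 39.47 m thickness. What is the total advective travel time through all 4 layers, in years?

474

With flow normal to the layers, continuity requires the same specific discharge q through every layer.
Σ(b_i/K_i) = 11.6/15.0 + 11.6/3.80 + 2.57/6.07e-06 + 13.7/0.760 = 4.234e+05 d.
q = Δh / Σ(b_i/K_i) = 21.0 / 4.234e+05 = 4.960e-05 m/day.
In each layer the seepage velocity is v_i = q/n_i, so the layer transit time is t_i = b_i·n_i / q:
  layer 1 (medium sand): t_1 = 11.6 × 0.26 / 4.960e-05 = 60811 d
  layer 2 (fine sand): t_2 = 11.6 × 0.20 / 4.960e-05 = 46777 d
  layer 3 (clay): t_3 = 2.57 × 0.04 / 4.960e-05 = 2073 d
  layer 4 (silty sand): t_4 = 13.7 × 0.23 / 4.960e-05 = 63533 d
Total t = Σ t_i = 1.732e+05 days = 474.2 years.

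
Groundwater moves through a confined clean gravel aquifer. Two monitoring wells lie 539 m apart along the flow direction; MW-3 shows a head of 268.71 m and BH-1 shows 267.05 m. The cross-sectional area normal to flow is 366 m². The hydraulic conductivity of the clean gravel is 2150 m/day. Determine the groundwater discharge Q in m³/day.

2420

Hydraulic gradient i = (268.71 − 267.05) / 539 = 1.66 / 539 = 0.003080.
Darcy's law: Q = K · A · i = 2150 × 366.0 × 0.003080 = 2423 m³/day.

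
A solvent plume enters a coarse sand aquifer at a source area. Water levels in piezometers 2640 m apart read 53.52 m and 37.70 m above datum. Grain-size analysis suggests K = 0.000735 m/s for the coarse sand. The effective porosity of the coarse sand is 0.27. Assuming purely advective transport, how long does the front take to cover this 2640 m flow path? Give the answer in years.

5.13

Convert K: 0.000735 m/s × 86400 = 63.50 m/day.
Hydraulic gradient i = (53.52 − 37.70) / 2640 = 15.82 / 2640 = 0.005992.
Darcy flux q = K · i = 63.50 × 0.005992 = 0.3805 m/day.
Seepage velocity v = q / n_e = 0.3805 / 0.27 = 1.409 m/day.
Travel time t = L / v = 2640 / 1.409 = 1873 days = 5.128 years.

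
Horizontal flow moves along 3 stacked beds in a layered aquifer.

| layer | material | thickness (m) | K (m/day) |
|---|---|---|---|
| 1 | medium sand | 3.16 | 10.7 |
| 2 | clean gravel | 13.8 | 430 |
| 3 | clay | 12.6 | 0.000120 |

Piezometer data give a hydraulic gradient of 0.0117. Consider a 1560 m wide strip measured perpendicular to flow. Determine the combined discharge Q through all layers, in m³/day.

109000

Flow is parallel to layering, so each bed carries its own Darcy discharge and the transmissivities add.
Σ(K_i·b_i) = 10.7×3.16 + 430×13.8 + 0.000120×12.6 = 5968 m²/day.
Hydraulic gradient i = 0.0117.
Q = Σ(K_i·b_i) · W · i = 5968 × 1560 × 0.01170 = 1.089e+05 m³/day.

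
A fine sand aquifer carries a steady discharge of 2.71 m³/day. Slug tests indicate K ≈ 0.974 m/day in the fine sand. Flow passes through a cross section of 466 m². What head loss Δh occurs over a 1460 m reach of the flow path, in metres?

8.72

From Q = K·A·i, i = Q / (K·A) = 2.71 / (0.9740 × 466.0) = 0.005971.
Head loss Δh = i · L = 0.005971 × 1460 = 8.717 m.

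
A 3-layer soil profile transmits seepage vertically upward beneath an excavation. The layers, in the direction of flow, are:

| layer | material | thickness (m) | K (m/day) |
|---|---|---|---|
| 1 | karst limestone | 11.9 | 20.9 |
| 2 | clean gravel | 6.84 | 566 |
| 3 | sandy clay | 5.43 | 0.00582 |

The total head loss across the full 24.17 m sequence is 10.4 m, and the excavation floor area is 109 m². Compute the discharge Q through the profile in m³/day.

1.21

Flow is perpendicular to layering, so the layers act in series and the equivalent K is the thickness-weighted harmonic mean.
Total thickness L = 11.9 + 6.84 + 5.43 = 24.17 m.
Σ(b_i/K_i) = 11.9/20.9 + 6.84/566 + 5.43/0.00582 = 933.6 d.
K_eq = L / Σ(b_i/K_i) = 24.17 / 933.6 = 0.02589 m/day.
Q = K_eq · A · (Δh/L) = 0.02589 × 109 × (10.4/24.17) = 1.214 m³/day.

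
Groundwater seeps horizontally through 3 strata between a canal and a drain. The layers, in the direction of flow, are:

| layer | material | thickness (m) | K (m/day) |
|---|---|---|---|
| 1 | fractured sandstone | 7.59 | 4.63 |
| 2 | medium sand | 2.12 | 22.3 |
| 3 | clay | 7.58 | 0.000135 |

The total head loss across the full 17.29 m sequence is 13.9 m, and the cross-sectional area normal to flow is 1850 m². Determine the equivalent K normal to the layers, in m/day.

0.000308

Flow is perpendicular to layering, so the layers act in series and the equivalent K is the thickness-weighted harmonic mean.
Total thickness L = 7.59 + 2.12 + 7.58 = 17.29 m.
Σ(b_i/K_i) = 7.59/4.63 + 2.12/22.3 + 7.58/0.000135 = 56150 d.
K_eq = L / Σ(b_i/K_i) = 17.29 / 56150 = 0.0003079 m/day.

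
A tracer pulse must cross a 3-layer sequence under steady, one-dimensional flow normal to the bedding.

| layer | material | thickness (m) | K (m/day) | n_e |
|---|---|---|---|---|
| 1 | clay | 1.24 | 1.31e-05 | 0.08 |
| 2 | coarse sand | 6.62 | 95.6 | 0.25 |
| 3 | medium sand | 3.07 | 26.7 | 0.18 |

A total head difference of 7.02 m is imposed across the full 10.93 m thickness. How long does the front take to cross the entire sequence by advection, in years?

With flow normal to the layers, continuity requires the same specific discharge q through every layer.
Σ(b_i/K_i) = 1.24/1.31e-05 + 6.62/95.6 + 3.07/26.7 = 94657 d.
q = Δh / Σ(b_i/K_i) = 7.02 / 94657 = 7.416e-05 m/day.
In each layer the seepage velocity is v_i = q/n_i, so the layer transit time is t_i = b_i·n_i / q:
  layer 1 (clay): t_1 = 1.24 × 0.08 / 7.416e-05 = 1338 d
  layer 2 (coarse sand): t_2 = 6.62 × 0.25 / 7.416e-05 = 22316 d
  layer 3 (medium sand): t_3 = 3.07 × 0.18 / 7.416e-05 = 7451 d
Total t = Σ t_i = 31105 days = 85.16 years.

85.2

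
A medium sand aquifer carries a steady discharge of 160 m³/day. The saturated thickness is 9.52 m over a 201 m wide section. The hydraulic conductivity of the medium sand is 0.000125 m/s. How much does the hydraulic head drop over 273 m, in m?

Convert K: 0.000125 m/s × 86400 = 10.80 m/day.
Cross-sectional area A = 201 × 9.52 = 1914 m².
From Q = K·A·i, i = Q / (K·A) = 160 / (10.80 × 1914) = 0.007742.
Head loss Δh = i · L = 0.007742 × 273 = 2.114 m.

2.11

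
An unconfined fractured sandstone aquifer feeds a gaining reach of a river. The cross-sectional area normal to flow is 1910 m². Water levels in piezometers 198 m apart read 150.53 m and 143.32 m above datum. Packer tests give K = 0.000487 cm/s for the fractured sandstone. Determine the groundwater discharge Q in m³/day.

29.3

Convert K: 0.000487 cm/s × 864 = 0.4208 m/day.
Hydraulic gradient i = (150.53 − 143.32) / 198 = 7.21 / 198 = 0.03641.
Darcy's law: Q = K · A · i = 0.4208 × 1910 × 0.03641 = 29.26 m³/day.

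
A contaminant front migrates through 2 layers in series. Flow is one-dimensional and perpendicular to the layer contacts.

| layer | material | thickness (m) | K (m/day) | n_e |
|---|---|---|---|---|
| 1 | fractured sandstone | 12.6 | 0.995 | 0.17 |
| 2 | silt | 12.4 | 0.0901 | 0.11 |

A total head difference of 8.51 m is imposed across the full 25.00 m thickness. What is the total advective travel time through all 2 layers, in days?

61.9

With flow normal to the layers, continuity requires the same specific discharge q through every layer.
Σ(b_i/K_i) = 12.6/0.995 + 12.4/0.0901 = 150.3 d.
q = Δh / Σ(b_i/K_i) = 8.51 / 150.3 = 0.05662 m/day.
In each layer the seepage velocity is v_i = q/n_i, so the layer transit time is t_i = b_i·n_i / q:
  layer 1 (fractured sandstone): t_1 = 12.6 × 0.17 / 0.05662 = 37.83 d
  layer 2 (silt): t_2 = 12.4 × 0.11 / 0.05662 = 24.09 d
Total t = Σ t_i = 61.92 days.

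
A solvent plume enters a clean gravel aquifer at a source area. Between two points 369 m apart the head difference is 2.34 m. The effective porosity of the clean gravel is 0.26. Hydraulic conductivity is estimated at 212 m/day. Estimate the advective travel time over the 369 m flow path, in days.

Hydraulic gradient i = Δh / L = 2.34 / 369 = 0.006341.
Darcy flux q = K · i = 212.0 × 0.006341 = 1.344 m/day.
Seepage velocity v = q / n_e = 1.344 / 0.26 = 5.171 m/day.
Travel time t = L / v = 369 / 5.171 = 71.36 days.

71.4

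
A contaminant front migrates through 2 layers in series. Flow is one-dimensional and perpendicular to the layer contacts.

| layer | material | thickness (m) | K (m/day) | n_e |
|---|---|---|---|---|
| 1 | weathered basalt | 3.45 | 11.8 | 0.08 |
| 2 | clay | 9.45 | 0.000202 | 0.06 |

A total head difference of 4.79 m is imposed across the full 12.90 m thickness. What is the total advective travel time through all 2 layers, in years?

22.5

With flow normal to the layers, continuity requires the same specific discharge q through every layer.
Σ(b_i/K_i) = 3.45/11.8 + 9.45/0.000202 = 46782 d.
q = Δh / Σ(b_i/K_i) = 4.79 / 46782 = 0.0001024 m/day.
In each layer the seepage velocity is v_i = q/n_i, so the layer transit time is t_i = b_i·n_i / q:
  layer 1 (weathered basalt): t_1 = 3.45 × 0.08 / 0.0001024 = 2696 d
  layer 2 (clay): t_2 = 9.45 × 0.06 / 0.0001024 = 5538 d
Total t = Σ t_i = 8233 days = 22.54 years.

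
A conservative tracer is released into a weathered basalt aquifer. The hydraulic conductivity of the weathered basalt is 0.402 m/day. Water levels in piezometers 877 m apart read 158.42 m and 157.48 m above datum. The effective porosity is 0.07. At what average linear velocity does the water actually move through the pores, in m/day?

Hydraulic gradient i = (158.42 − 157.48) / 877 = 0.94 / 877 = 0.001072.
Darcy flux q = K · i = 0.4020 × 0.001072 = 0.0004309 m/day.
Seepage velocity v = q / n_e = 0.0004309 / 0.07 = 0.006155 m/day.

0.00616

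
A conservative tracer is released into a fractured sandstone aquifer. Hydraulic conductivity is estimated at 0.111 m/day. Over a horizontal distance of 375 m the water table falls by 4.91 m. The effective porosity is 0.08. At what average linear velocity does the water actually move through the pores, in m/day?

0.0182

Hydraulic gradient i = Δh / L = 4.91 / 375 = 0.01309.
Darcy flux q = K · i = 0.1110 × 0.01309 = 0.001453 m/day.
Seepage velocity v = q / n_e = 0.001453 / 0.08 = 0.01817 m/day.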